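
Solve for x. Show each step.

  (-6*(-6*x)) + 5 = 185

Step 1. [(-6*(-6*x)) + 5 = 185] subtract 5: x sits inside (… + 5). So sub: -6*(-6*x) = 180.
Step 2. [-6*(-6*x) = 180] -6·(inner) — divide through by -6. So div: -6*x = -30.
Step 3. [-6*x = -30] leading coefficient -6: divide by -6. So div: x = 5.

Answer: x ∈ {5}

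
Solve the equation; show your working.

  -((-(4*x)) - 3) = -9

Step 1. [-((-(4*x)) - 3) = -9] LHS negated; negate both sides. So neg: (-(4*x)) - 3 = 9.
Step 2. [(-(4*x)) - 3 = 9] -3 is outermost — add 3 both sides. So sub: -(4*x) = 12.
Step 3. [-(4*x) = 12] LHS negated; negate both sides ⇒ neg: 4*x = -12.
Step 4. [4*x = -12] leading coefficient 4: divide by 4 ⇒ div: x = -3.

Answer: x ∈ {-3}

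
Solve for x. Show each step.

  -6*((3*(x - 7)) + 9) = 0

Step 1. [-6*((3*(x - 7)) + 9) = 0] leading coefficient -6: divide by -6, so div: (3*(x - 7)) + 9 = 0.
Step 2. [(3*(x - 7)) + 9 = 0] 3 divides every term; factor it out. So factor: (x - 7) + 3 = 0.
Step 3. [(x - 7) + 3 = 0] subtract 3: x sits inside (… + 3), so sub: x - 7 = -3.
Step 4. [x - 7 = -3] peel the -7: add 7 from each side. So sub: x = 4.

Answer: x ∈ {4}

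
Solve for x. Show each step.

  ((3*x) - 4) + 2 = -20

Step 1. [((3*x) - 4) + 2 = -20] +2 is outermost — subtract 2 both sides, so sub: (3*x) - 4 = -22.
Step 2. [(3*x) - 4 = -22] add 4: x sits inside (… - 4) ⇒ sub: 3*x = -18.
Step 3. [3*x = -18] 3·(inner) — divide through by 3 ⇒ div: x = -6.

Answer: x ∈ {-6}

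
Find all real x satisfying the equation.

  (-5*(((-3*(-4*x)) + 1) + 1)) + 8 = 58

Step 1. [(-5*(((-3*(-4*x)) + 1) + 1)) + 8 = 58] subtract 8: x sits inside (… + 8) ⇒ sub: -5*(((-3*(-4*x)) + 1) + 1) = 50.
Step 2. [-5*(((-3*(-4*x)) + 1) + 1) = 50] -5·(inner) — divide through by -5 ⇒ div: ((-3*(-4*x)) + 1) + 1 = -10.
Step 3. [((-3*(-4*x)) + 1) + 1 = -10] +1 is outermost — subtract 1 both sides. So sub: (-3*(-4*x)) + 1 = -11.
Step 4. [(-3*(-4*x)) + 1 = -11] peel the +1: subtract 1 from each side ⇒ sub: -3*(-4*x) = -12.
Step 5. [-3*(-4*x) = -12] leading coefficient -3: divide by -3 ⇒ div: -4*x = 4.
Step 6. [-4*x = 4] divide by the outer -4, so div: x = -1.

Answer: x ∈ {-1}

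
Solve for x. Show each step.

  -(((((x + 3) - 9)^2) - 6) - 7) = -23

Step 1. [-(((((x + 3) - 9)^2) - 6) - 7) = -23] leading − — multiply by −1, so neg: ((((x + 3) - 9)^2) - 6) - 7 = 23.
Step 2. [((((x + 3) - 9)^2) - 6) - 7 = 23] peel the -7: add 7 from each side. So sub: (((x + 3) - 9)^2) - 6 = 30.
Step 3. [(((x + 3) - 9)^2) - 6 = 30] peel the -6: add 6 from each side, so sub: ((x + 3) - 9)^2 = 36.
Step 4. [((x + 3) - 9)^2 = 36] 36 ≥ 0, LHS is (·)² — take ±√. So sqrt: (x + 3) - 9 = 6 or -6.
Step 5. [(x + 3) - 9 = 6 or -6] add 9: x sits inside (… - 9), so sub: x + 3 = 15 or 3.
Step 6. [x + 3 = 15 or 3] 3 comes off first (subtract 3) ⇒ sub: x = 12 or 0.

Answer: x ∈ {0, 12}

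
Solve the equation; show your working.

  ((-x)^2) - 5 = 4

Step 1. [((-x)^2) - 5 = 4] peel the -5: add 5 from each side ⇒ sub: (-x)^2 = 9.
Step 2. [(-x)^2 = 9] LHS squared, RHS 9 ≥ 0: apply √ (±). So sqrt: -x = 3 or -3.
Step 3. [-x = 3 or -3] flip signs both sides. So neg: x = -3 or 3.

Answer: x ∈ {-3, 3}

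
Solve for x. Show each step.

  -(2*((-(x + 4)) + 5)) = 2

Step 1. [-(2*((-(x + 4)) + 5)) = 2] leading − — multiply by −1, so neg: 2*((-(x + 4)) + 5) = -2.
Step 2. [2*((-(x + 4)) + 5) = -2] 2·(inner) — divide through by 2 ⇒ div: (-(x + 4)) + 5 = -1.
Step 3. [(-(x + 4)) + 5 = -1] +5 is outermost — subtract 5 both sides, so sub: -(x + 4) = -6.
Step 4. [-(x + 4) = -6] leading − — multiply by −1, so neg: x + 4 = 6.
Step 5. [x + 4 = 6] 4 comes off first (subtract 4) ⇒ sub: x = 2.

Answer: x ∈ {2}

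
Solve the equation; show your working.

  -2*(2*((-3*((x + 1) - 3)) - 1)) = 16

Step 1. [-2*(2*((-3*((x + 1) - 3)) - 1)) = 16] leading coefficient -2: divide by -2, so div: 2*((-3*((x + 1) - 3)) - 1) = -8.
Step 2. [2*((-3*((x + 1) - 3)) - 1) = -8] 2·(inner) — divide through by 2 ⇒ div: (-3*((x + 1) - 3)) - 1 = -4.
Step 3. [(-3*((x + 1) - 3)) - 1 = -4] peel the -1: add 1 from each side, so sub: -3*((x + 1) - 3) = -3.
Step 4. [-3*((x + 1) - 3) = -3] divide by the outer -3, so div: (x + 1) - 3 = 1.
Step 5. [(x + 1) - 3 = 1] -3 is outermost — add 3 both sides, so sub: x + 1 = 4.
Step 6. [x + 1 = 4] subtract 1: x sits inside (… + 1). So sub: x = 3.

Answer: x ∈ {3}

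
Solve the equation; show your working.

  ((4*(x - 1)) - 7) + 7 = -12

Step 1. [((4*(x - 1)) - 7) + 7 = -12] subtract 7: x sits inside (… + 7), so sub: (4*(x - 1)) - 7 = -19.
Step 2. [(4*(x - 1)) - 7 = -19] add 7: x sits inside (… - 7) ⇒ sub: 4*(x - 1) = -12.
Step 3. [4*(x - 1) = -12] divide by the outer 4, so div: x - 1 = -3.
Step 4. [x - 1 = -3] -1 is outermost — add 1 both sides ⇒ sub: x = -2.

Answer: x ∈ {-2}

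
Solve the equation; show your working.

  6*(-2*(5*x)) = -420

Step 1. [6*(-2*(5*x)) = -420] LHS = 6·(…); ÷6 both sides. So div: -2*(5*x) = -70.
Step 2. [-2*(5*x) = -70] -2 out front; divide by -2. So div: 5*x = 35.
Step 3. [5*x = 35] divide by the outer 5 ⇒ div: x = 7.

Answer: x ∈ {7}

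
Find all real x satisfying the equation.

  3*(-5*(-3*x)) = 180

Step 1. [3*(-5*(-3*x)) = 180] 3 out front; divide by 3. So div: -5*(-3*x) = 60.
Step 2. [-5*(-3*x) = 60] leading coefficient -5: divide by -5. So div: -3*x = -12.
Step 3. [-3*x = -12] -3·(inner) — divide through by -3, so div: x = 4.

Answer: x ∈ {4}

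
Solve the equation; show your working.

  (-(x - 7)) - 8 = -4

Step 1. [(-(x - 7)) - 8 = -4] the outer -8 inverts by adding 8. So sub: -(x - 7) = 4.
Step 2. [-(x - 7) = 4] LHS negated; negate both sides ⇒ neg: x - 7 = -4.
Step 3. [x - 7 = -4] -7 is outermost — add 7 both sides ⇒ sub: x = 3.

Answer: x ∈ {3}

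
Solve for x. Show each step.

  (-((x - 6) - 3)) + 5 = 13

Step 1. [(-((x - 6) - 3)) + 5 = 13] 5 comes off first (subtract 5), so sub: -((x - 6) - 3) = 8.
Step 2. [-((x - 6) - 3) = 8] leading − — multiply by −1. So neg: (x - 6) - 3 = -8.
Step 3. [(x - 6) - 3 = -8] add 3: x sits inside (… - 3). So sub: x - 6 = -5.
Step 4. [x - 6 = -5] peel the -6: add 6 from each side. So sub: x = 1.

Answer: x ∈ {1}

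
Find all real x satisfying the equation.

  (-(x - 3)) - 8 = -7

Step 1. [(-(x - 3)) - 8 = -7] 8 comes off first (add 8), so sub: -(x - 3) = 1.
Step 2. [-(x - 3) = 1] flip signs both sides ⇒ neg: x - 3 = -1.
Step 3. [x - 3 = -1] -3 is outermost — add 3 both sides ⇒ sub: x = 2.

Answer: x ∈ {2}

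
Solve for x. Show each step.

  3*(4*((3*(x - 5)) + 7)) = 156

Step 1. [3*(4*((3*(x - 5)) + 7)) = 156] LHS = 3·(…); ÷3 both sides. So div: 4*((3*(x - 5)) + 7) = 52.
Step 2. [4*((3*(x - 5)) + 7) = 52] LHS = 4·(…); ÷4 both sides. So div: (3*(x - 5)) + 7 = 13.
Step 3. [(3*(x - 5)) + 7 = 13] subtract 7: x sits inside (… + 7). So sub: 3*(x - 5) = 6.
Step 4. [3*(x - 5) = 6] 3 out front; divide by 3 ⇒ div: x - 5 = 2.
Step 5. [x - 5 = 2] the outer -5 inverts by adding 5, so sub: x = 7.

Answer: x ∈ {7}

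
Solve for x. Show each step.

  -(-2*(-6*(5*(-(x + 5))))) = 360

Step 1. [-(-2*(-6*(5*(-(x + 5))))) = 360] LHS negated; negate both sides. So neg: -2*(-6*(5*(-(x + 5)))) = -360.
Step 2. [-2*(-6*(5*(-(x + 5)))) = -360] -2 out front; divide by -2 ⇒ div: -6*(5*(-(x + 5))) = 180.
Step 3. [-6*(5*(-(x + 5))) = 180] leading coefficient -6: divide by -6 ⇒ div: 5*(-(x + 5)) = -30.
Step 4. [5*(-(x + 5)) = -30] 5·(inner) — divide through by 5, so div: -(x + 5) = -6.
Step 5. [-(x + 5) = -6] LHS negated; negate both sides, so neg: x + 5 = 6.
Step 6. [x + 5 = 6] the outer +5 inverts by subtracting 5 ⇒ sub: x = 1.

Answer: x ∈ {1}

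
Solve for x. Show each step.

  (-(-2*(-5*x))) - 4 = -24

Step 1. [(-(-2*(-5*x))) - 4 = -24] 4 comes off first (add 4), so sub: -(-2*(-5*x)) = -20.
Step 2. [-(-2*(-5*x)) = -20] flip signs both sides, so neg: -2*(-5*x) = 20.
Step 3. [-2*(-5*x) = 20] -2·(inner) — divide through by -2, so div: -5*x = -10.
Step 4. [-5*x = -10] -5 out front; divide by -5, so div: x = 2.

Answer: x ∈ {2}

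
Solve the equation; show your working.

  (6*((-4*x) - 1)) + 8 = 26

Step 1. [(6*((-4*x) - 1)) + 8 = 26] +8 is outermost — subtract 8 both sides. So sub: 6*((-4*x) - 1) = 18.
Step 2. [6*((-4*x) - 1) = 18] divide by the outer 6. So div: (-4*x) - 1 = 3.
Step 3. [(-4*x) - 1 = 3] 1 comes off first (add 1) ⇒ sub: -4*x = 4.
Step 4. [-4*x = 4] divide by the outer -4. So div: x = -1.

Answer: x ∈ {-1}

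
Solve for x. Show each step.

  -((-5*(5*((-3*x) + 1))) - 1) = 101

Step 1. [-((-5*(5*((-3*x) + 1))) - 1) = 101] LHS negated; negate both sides, so neg: (-5*(5*((-3*x) + 1))) - 1 = -101.
Step 2. [(-5*(5*((-3*x) + 1))) - 1 = -101] 1 comes off first (add 1), so sub: -5*(5*((-3*x) + 1)) = -100.
Step 3. [-5*(5*((-3*x) + 1)) = -100] -5·(inner) — divide through by -5. So div: 5*((-3*x) + 1) = 20.
Step 4. [5*((-3*x) + 1) = 20] 5·(inner) — divide through by 5 ⇒ div: (-3*x) + 1 = 4.
Step 5. [(-3*x) + 1 = 4] 1 comes off first (subtract 1), so sub: -3*x = 3.
Step 6. [-3*x = 3] -3 out front; divide by -3. So div: x = -1.

Answer: x ∈ {-1}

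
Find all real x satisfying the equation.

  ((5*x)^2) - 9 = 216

Step 1. [((5*x)^2) - 9 = 216] -9 is outermost — add 9 both sides ⇒ sub: (5*x)^2 = 225.
Step 2. [(5*x)^2 = 225] LHS squared, RHS 225 ≥ 0: apply √ (±), so sqrt: 5*x = 15 or -15.
Step 3. [5*x = 15 or -15] divide by the outer 5. So div: x = 3 or -3.

Answer: x ∈ {-3, 3}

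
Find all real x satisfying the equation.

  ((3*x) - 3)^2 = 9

Step 1. [((3*x) - 3)^2 = 9] 9 ≥ 0, LHS is (·)² — take ±√ ⇒ sqrt: (3*x) - 3 = 3 or -3.
Step 2. [(3*x) - 3 = 3 or -3] add 3: x sits inside (… - 3), so sub: 3*x = 6 or 0.
Step 3. [3*x = 6 or 0] 3 out front; divide by 3 ⇒ div: x = 2 or 0.

Answer: x ∈ {0, 2}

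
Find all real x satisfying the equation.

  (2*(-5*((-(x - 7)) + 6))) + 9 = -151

Step 1. [(2*(-5*((-(x - 7)) + 6))) + 9 = -151] the outer +9 inverts by subtracting 9. So sub: 2*(-5*((-(x - 7)) + 6)) = -160.
Step 2. [2*(-5*((-(x - 7)) + 6)) = -160] 2 out front; divide by 2. So div: -5*((-(x - 7)) + 6) = -80.
Step 3. [-5*((-(x - 7)) + 6) = -80] leading coefficient -5: divide by -5. So div: (-(x - 7)) + 6 = 16.
Step 4. [(-(x - 7)) + 6 = 16] subtract 6: x sits inside (… + 6), so sub: -(x - 7) = 10.
Step 5. [-(x - 7) = 10] leading − — multiply by −1, so neg: x - 7 = -10.
Step 6. [x - 7 = -10] peel the -7: add 7 from each side, so sub: x = -3.

Answer: x ∈ {-3}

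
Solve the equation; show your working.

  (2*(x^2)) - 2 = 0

Step 1. [(2*(x^2)) - 2 = 0] 2 | LHS and 2 | 0: pull 2 out. So factor: (x^2) - 1 = 0.
Step 2. [(x^2) - 1 = 0] 1 comes off first (add 1), so sub: x^2 = 1.
Step 3. [x^2 = 1] √ both sides: 1 ≥ 0 gives two branches ⇒ sqrt: x = 1 or -1.

Answer: x ∈ {-1, 1}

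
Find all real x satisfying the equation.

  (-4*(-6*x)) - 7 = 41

Step 1. [(-4*(-6*x)) - 7 = 41] add 7: x sits inside (… - 7). So sub: -4*(-6*x) = 48.
Step 2. [-4*(-6*x) = 48] LHS = -4·(…); ÷-4 both sides, so div: -6*x = -12.
Step 3. [-6*x = -12] leading coefficient -6: divide by -6. So div: x = 2.

Answer: x ∈ {2}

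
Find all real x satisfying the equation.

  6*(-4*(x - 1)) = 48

Step 1. [6*(-4*(x - 1)) = 48] leading coefficient 6: divide by 6, so div: -4*(x - 1) = 8.
Step 2. [-4*(x - 1) = 8] -4·(inner) — divide through by -4, so div: x - 1 = -2.
Step 3. [x - 1 = -2] peel the -1: add 1 from each side. So sub: x = -1.

Answer: x ∈ {-1}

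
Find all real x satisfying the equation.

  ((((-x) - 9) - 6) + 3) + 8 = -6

Step 1. [((((-x) - 9) - 6) + 3) + 8 = -6] 8 comes off first (subtract 8), so sub: (((-x) - 9) - 6) + 3 = -14.
Step 2. [(((-x) - 9) - 6) + 3 = -14] +3 is outermost — subtract 3 both sides ⇒ sub: ((-x) - 9) - 6 = -17.
Step 3. [((-x) - 9) - 6 = -17] -6 is outermost — add 6 both sides ⇒ sub: (-x) - 9 = -11.
Step 4. [(-x) - 9 = -11] peel the -9: add 9 from each side. So sub: -x = -2.
Step 5. [-x = -2] flip signs both sides. So neg: x = 2.

Answer: x ∈ {2}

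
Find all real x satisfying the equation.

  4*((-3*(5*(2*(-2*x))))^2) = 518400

Step 1. [4*((-3*(5*(2*(-2*x))))^2) = 518400] 4 out front; divide by 4. So div: (-3*(5*(2*(-2*x))))^2 = 129600.
Step 2. [(-3*(5*(2*(-2*x))))^2 = 129600] √ both sides: 129600 ≥ 0 gives two branches. So sqrt: -3*(5*(2*(-2*x))) = 360 or -360.
Step 3. [-3*(5*(2*(-2*x))) = 360 or -360] leading coefficient -3: divide by -3. So div: 5*(2*(-2*x)) = -120 or 120.
Step 4. [5*(2*(-2*x)) = -120 or 120] divide by the outer 5 ⇒ div: 2*(-2*x) = -24 or 24.
Step 5. [2*(-2*x) = -24 or 24] 2 out front; divide by 2, so div: -2*x = -12 or 12.
Step 6. [-2*x = -12 or 12] leading coefficient -2: divide by -2, so div: x = 6 or -6.

Answer: x ∈ {-6, 6}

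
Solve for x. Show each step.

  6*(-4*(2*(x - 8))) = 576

Step 1. [6*(-4*(2*(x - 8))) = 576] divide by the outer 6, so div: -4*(2*(x - 8)) = 96.
Step 2. [-4*(2*(x - 8)) = 96] LHS = -4·(…); ÷-4 both sides, so div: 2*(x - 8) = -24.
Step 3. [2*(x - 8) = -24] LHS = 2·(…); ÷2 both sides. So div: x - 8 = -12.
Step 4. [x - 8 = -12] -8 is outermost — add 8 both sides, so sub: x = -4.

Answer: x ∈ {-4}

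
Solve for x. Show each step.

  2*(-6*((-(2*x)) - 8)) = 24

Step 1. [2*(-6*((-(2*x)) - 8)) = 24] divide by the outer 2. So div: -6*((-(2*x)) - 8) = 12.
Step 2. [-6*((-(2*x)) - 8) = 12] divide by the outer -6. So div: (-(2*x)) - 8 = -2.
Step 3. [(-(2*x)) - 8 = -2] add 8: x sits inside (… - 8). So sub: -(2*x) = 6.
Step 4. [-(2*x) = 6] LHS negated; negate both sides, so neg: 2*x = -6.
Step 5. [2*x = -6] LHS = 2·(…); ÷2 both sides. So div: x = -3.

Answer: x ∈ {-3}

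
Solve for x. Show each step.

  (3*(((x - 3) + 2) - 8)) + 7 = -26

Step 1. [(3*(((x - 3) + 2) - 8)) + 7 = -26] peel the +7: subtract 7 from each side ⇒ sub: 3*(((x - 3) + 2) - 8) = -33.
Step 2. [3*(((x - 3) + 2) - 8) = -33] 3 out front; divide by 3 ⇒ div: ((x - 3) + 2) - 8 = -11.
Step 3. [((x - 3) + 2) - 8 = -11] the outer -8 inverts by adding 8. So sub: (x - 3) + 2 = -3.
Step 4. [(x - 3) + 2 = -3] subtract 2: x sits inside (… + 2), so sub: x - 3 = -5.
Step 5. [x - 3 = -5] -3 is outermost — add 3 both sides, so sub: x = -2.

Answer: x ∈ {-2}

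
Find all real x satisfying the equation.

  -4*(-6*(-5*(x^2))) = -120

Step 1. [-4*(-6*(-5*(x^2))) = -120] -4 out front; divide by -4. So div: -6*(-5*(x^2)) = 30.
Step 2. [-6*(-5*(x^2)) = 30] leading coefficient -6: divide by -6 ⇒ div: -5*(x^2) = -5.
Step 3. [-5*(x^2) = -5] divide by the outer -5 ⇒ div: x^2 = 1.
Step 4. [x^2 = 1] √ both sides: 1 ≥ 0 gives two branches, so sqrt: x = 1 or -1.

Answer: x ∈ {-1, 1}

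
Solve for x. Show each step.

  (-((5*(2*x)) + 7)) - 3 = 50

Step 1. [(-((5*(2*x)) + 7)) - 3 = 50] 3 comes off first (add 3) ⇒ sub: -((5*(2*x)) + 7) = 53.
Step 2. [-((5*(2*x)) + 7) = 53] flip signs both sides. So neg: (5*(2*x)) + 7 = -53.
Step 3. [(5*(2*x)) + 7 = -53] +7 is outermost — subtract 7 both sides, so sub: 5*(2*x) = -60.
Step 4. [5*(2*x) = -60] divide by the outer 5 ⇒ div: 2*x = -12.
Step 5. [2*x = -12] leading coefficient 2: divide by 2 ⇒ div: x = -6.

Answer: x ∈ {-6}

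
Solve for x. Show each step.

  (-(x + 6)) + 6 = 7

Step 1. [(-(x + 6)) + 6 = 7] +6 is outermost — subtract 6 both sides ⇒ sub: -(x + 6) = 1.
Step 2. [-(x + 6) = 1] LHS negated; negate both sides ⇒ neg: x + 6 = -1.
Step 3. [x + 6 = -1] subtract 6: x sits inside (… + 6). So sub: x = -7.

Answer: x ∈ {-7}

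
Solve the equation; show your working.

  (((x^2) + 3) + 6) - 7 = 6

Step 1. [(((x^2) + 3) + 6) - 7 = 6] peel the -7: add 7 from each side. So sub: ((x^2) + 3) + 6 = 13.
Step 2. [((x^2) + 3) + 6 = 13] subtract 6: x sits inside (… + 6), so sub: (x^2) + 3 = 7.
Step 3. [(x^2) + 3 = 7] +3 is outermost — subtract 3 both sides. So sub: x^2 = 4.
Step 4. [x^2 = 4] √ both sides: 4 ≥ 0 gives two branches, so sqrt: x = 2 or -2.

Answer: x ∈ {-2, 2}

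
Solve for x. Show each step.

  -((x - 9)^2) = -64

Step 1. [-((x - 9)^2) = -64] LHS negated; negate both sides ⇒ neg: (x - 9)^2 = 64.
Step 2. [(x - 9)^2 = 64] √ both sides: 64 ≥ 0 gives two branches ⇒ sqrt: x - 9 = 8 or -8.
Step 3. [x - 9 = 8 or -8] the outer -9 inverts by adding 9, so sub: x = 17 or 1.

Answer: x ∈ {1, 17}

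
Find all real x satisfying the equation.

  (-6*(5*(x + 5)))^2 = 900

Step 1. [(-6*(5*(x + 5)))^2 = 900] 900 ≥ 0, LHS is (·)² — take ±√. So sqrt: -6*(5*(x + 5)) = 30 or -30.
Step 2. [-6*(5*(x + 5)) = 30 or -30] -6·(inner) — divide through by -6. So div: 5*(x + 5) = -5 or 5.
Step 3. [5*(x + 5) = -5 or 5] LHS = 5·(…); ÷5 both sides ⇒ div: x + 5 = -1 or 1.
Step 4. [x + 5 = -1 or 1] subtract 5: x sits inside (… + 5), so sub: x = -6 or -4.

Answer: x ∈ {-6, -4}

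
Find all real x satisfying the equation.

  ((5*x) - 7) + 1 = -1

Step 1. [((5*x) - 7) + 1 = -1] 1 comes off first (subtract 1) ⇒ sub: (5*x) - 7 = -2.
Step 2. [(5*x) - 7 = -2] 7 comes off first (add 7). So sub: 5*x = 5.
Step 3. [5*x = 5] divide by the outer 5. So div: x = 1.

Answer: x ∈ {1}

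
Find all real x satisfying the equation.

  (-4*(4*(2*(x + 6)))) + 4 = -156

Step 1. [(-4*(4*(2*(x + 6)))) + 4 = -156] peel the +4: subtract 4 from each side. So sub: -4*(4*(2*(x + 6))) = -160.
Step 2. [-4*(4*(2*(x + 6))) = -160] divide by the outer -4, so div: 4*(2*(x + 6)) = 40.
Step 3. [4*(2*(x + 6)) = 40] divide by the outer 4 ⇒ div: 2*(x + 6) = 10.
Step 4. [2*(x + 6) = 10] leading coefficient 2: divide by 2, so div: x + 6 = 5.
Step 5. [x + 6 = 5] the outer +6 inverts by subtracting 6 ⇒ sub: x = -1.

Answer: x ∈ {-1}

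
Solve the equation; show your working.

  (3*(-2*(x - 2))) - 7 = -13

Step 1. [(3*(-2*(x - 2))) - 7 = -13] 7 comes off first (add 7), so sub: 3*(-2*(x - 2)) = -6.
Step 2. [3*(-2*(x - 2)) = -6] leading coefficient 3: divide by 3 ⇒ div: -2*(x - 2) = -2.
Step 3. [-2*(x - 2) = -2] -2·(inner) — divide through by -2. So div: x - 2 = 1.
Step 4. [x - 2 = 1] the outer -2 inverts by adding 2 ⇒ sub: x = 3.

Answer: x ∈ {3}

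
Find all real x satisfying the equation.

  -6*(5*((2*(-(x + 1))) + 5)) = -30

Step 1. [-6*(5*((2*(-(x + 1))) + 5)) = -30] LHS = -6·(…); ÷-6 both sides. So div: 5*((2*(-(x + 1))) + 5) = 5.
Step 2. [5*((2*(-(x + 1))) + 5) = 5] 5·(inner) — divide through by 5, so div: (2*(-(x + 1))) + 5 = 1.
Step 3. [(2*(-(x + 1))) + 5 = 1] subtract 5: x sits inside (… + 5), so sub: 2*(-(x + 1)) = -4.
Step 4. [2*(-(x + 1)) = -4] divide by the outer 2. So div: -(x + 1) = -2.
Step 5. [-(x + 1) = -2] LHS negated; negate both sides. So neg: x + 1 = 2.
Step 6. [x + 1 = 2] subtract 1: x sits inside (… + 1), so sub: x = 1.

Answer: x ∈ {1}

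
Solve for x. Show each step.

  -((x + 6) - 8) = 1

Step 1. [-((x + 6) - 8) = 1] leading − — multiply by −1, so neg: (x + 6) - 8 = -1.
Step 2. [(x + 6) - 8 = -1] the outer -8 inverts by adding 8. So sub: x + 6 = 7.
Step 3. [x + 6 = 7] peel the +6: subtract 6 from each side. So sub: x = 1.

Answer: x ∈ {1}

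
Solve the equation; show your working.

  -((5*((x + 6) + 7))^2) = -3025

Step 1. [-((5*((x + 6) + 7))^2) = -3025] flip signs both sides ⇒ neg: (5*((x + 6) + 7))^2 = 3025.
Step 2. [(5*((x + 6) + 7))^2 = 3025] √ both sides: 3025 ≥ 0 gives two branches. So sqrt: 5*((x + 6) + 7) = 55 or -55.
Step 3. [5*((x + 6) + 7) = 55 or -55] leading coefficient 5: divide by 5, so div: (x + 6) + 7 = 11 or -11.
Step 4. [(x + 6) + 7 = 11 or -11] peel the +7: subtract 7 from each side ⇒ sub: x + 6 = 4 or -18.
Step 5. [x + 6 = 4 or -18] peel the +6: subtract 6 from each side ⇒ sub: x = -2 or -24.

Answer: x ∈ {-24, -2}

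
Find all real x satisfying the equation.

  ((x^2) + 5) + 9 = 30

Step 1. [((x^2) + 5) + 9 = 30] +9 is outermost — subtract 9 both sides. So sub: (x^2) + 5 = 21.
Step 2. [(x^2) + 5 = 21] the outer +5 inverts by subtracting 5. So sub: x^2 = 16.
Step 3. [x^2 = 16] √ both sides: 16 ≥ 0 gives two branches. So sqrt: x = 4 or -4.

Answer: x ∈ {-4, 4}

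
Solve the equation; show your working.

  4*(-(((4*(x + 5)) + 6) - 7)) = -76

Step 1. [4*(-(((4*(x + 5)) + 6) - 7)) = -76] leading coefficient 4: divide by 4, so div: -(((4*(x + 5)) + 6) - 7) = -19.
Step 2. [-(((4*(x + 5)) + 6) - 7) = -19] LHS negated; negate both sides. So neg: ((4*(x + 5)) + 6) - 7 = 19.
Step 3. [((4*(x + 5)) + 6) - 7 = 19] 7 comes off first (add 7). So sub: (4*(x + 5)) + 6 = 26.
Step 4. [(4*(x + 5)) + 6 = 26] subtract 6: x sits inside (… + 6). So sub: 4*(x + 5) = 20.
Step 5. [4*(x + 5) = 20] 4·(inner) — divide through by 4. So div: x + 5 = 5.
Step 6. [x + 5 = 5] 5 comes off first (subtract 5). So sub: x = 0.

Answer: x ∈ {0}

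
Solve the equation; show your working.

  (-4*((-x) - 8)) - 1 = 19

Step 1. [(-4*((-x) - 8)) - 1 = 19] 1 comes off first (add 1) ⇒ sub: -4*((-x) - 8) = 20.
Step 2. [-4*((-x) - 8) = 20] divide by the outer -4, so div: (-x) - 8 = -5.
Step 3. [(-x) - 8 = -5] -8 is outermost — add 8 both sides. So sub: -x = 3.
Step 4. [-x = 3] flip signs both sides. So neg: x = -3.

Answer: x ∈ {-3}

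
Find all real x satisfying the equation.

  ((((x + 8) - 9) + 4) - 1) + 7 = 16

Step 1. [((((x + 8) - 9) + 4) - 1) + 7 = 16] +7 is outermost — subtract 7 both sides ⇒ sub: (((x + 8) - 9) + 4) - 1 = 9.
Step 2. [(((x + 8) - 9) + 4) - 1 = 9] the outer -1 inverts by adding 1. So sub: ((x + 8) - 9) + 4 = 10.
Step 3. [((x + 8) - 9) + 4 = 10] 4 comes off first (subtract 4) ⇒ sub: (x + 8) - 9 = 6.
Step 4. [(x + 8) - 9 = 6] add 9: x sits inside (… - 9), so sub: x + 8 = 15.
Step 5. [x + 8 = 15] subtract 8: x sits inside (… + 8), so sub: x = 7.

Answer: x ∈ {7}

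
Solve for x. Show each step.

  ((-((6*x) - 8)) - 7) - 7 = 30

Step 1. [((-((6*x) - 8)) - 7) - 7 = 30] add 7: x sits inside (… - 7) ⇒ sub: (-((6*x) - 8)) - 7 = 37.
Step 2. [(-((6*x) - 8)) - 7 = 37] 7 comes off first (add 7) ⇒ sub: -((6*x) - 8) = 44.
Step 3. [-((6*x) - 8) = 44] leading − — multiply by −1 ⇒ neg: (6*x) - 8 = -44.
Step 4. [(6*x) - 8 = -44] the outer -8 inverts by adding 8. So sub: 6*x = -36.
Step 5. [6*x = -36] leading coefficient 6: divide by 6 ⇒ div: x = -6.

Answer: x ∈ {-6}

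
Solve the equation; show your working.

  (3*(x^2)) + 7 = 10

Step 1. [(3*(x^2)) + 7 = 10] subtract 7: x sits inside (… + 7), so sub: 3*(x^2) = 3.
Step 2. [3*(x^2) = 3] divide by the outer 3 ⇒ div: x^2 = 1.
Step 3. [x^2 = 1] √ both sides: 1 ≥ 0 gives two branches. So sqrt: x = 1 or -1.

Answer: x ∈ {-1, 1}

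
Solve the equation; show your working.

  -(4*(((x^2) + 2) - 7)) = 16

Step 1. [-(4*(((x^2) + 2) - 7)) = 16] flip signs both sides, so neg: 4*(((x^2) + 2) - 7) = -16.
Step 2. [4*(((x^2) + 2) - 7) = -16] divide by the outer 4. So div: ((x^2) + 2) - 7 = -4.
Step 3. [((x^2) + 2) - 7 = -4] peel the -7: add 7 from each side. So sub: (x^2) + 2 = 3.
Step 4. [(x^2) + 2 = 3] peel the +2: subtract 2 from each side, so sub: x^2 = 1.
Step 5. [x^2 = 1] √ both sides: 1 ≥ 0 gives two branches, so sqrt: x = 1 or -1.

Answer: x ∈ {-1, 1}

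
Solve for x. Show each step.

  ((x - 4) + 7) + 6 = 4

Step 1. [((x - 4) + 7) + 6 = 4] the outer +6 inverts by subtracting 6, so sub: (x - 4) + 7 = -2.
Step 2. [(x - 4) + 7 = -2] the outer +7 inverts by subtracting 7, so sub: x - 4 = -9.
Step 3. [x - 4 = -9] the outer -4 inverts by adding 4 ⇒ sub: x = -5.

Answer: x ∈ {-5}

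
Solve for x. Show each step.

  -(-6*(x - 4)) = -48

Step 1. [-(-6*(x - 4)) = -48] flip signs both sides. So neg: -6*(x - 4) = 48.
Step 2. [-6*(x - 4) = 48] LHS = -6·(…); ÷-6 both sides. So div: x - 4 = -8.
Step 3. [x - 4 = -8] add 4: x sits inside (… - 4) ⇒ sub: x = -4.

Answer: x ∈ {-4}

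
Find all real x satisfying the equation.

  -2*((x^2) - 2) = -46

Step 1. [-2*((x^2) - 2) = -46] LHS = -2·(…); ÷-2 both sides. So div: (x^2) - 2 = 23.
Step 2. [(x^2) - 2 = 23] -2 is outermost — add 2 both sides, so sub: x^2 = 25.
Step 3. [x^2 = 25] √ both sides: 25 ≥ 0 gives two branches. So sqrt: x = 5 or -5.

Answer: x ∈ {-5, 5}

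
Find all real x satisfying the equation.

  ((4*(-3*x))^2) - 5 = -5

Step 1. [((4*(-3*x))^2) - 5 = -5] -5 is outermost — add 5 both sides. So sub: (4*(-3*x))^2 = 0.
Step 2. [(4*(-3*x))^2 = 0] √ both sides: 0 ≥ 0 gives two branches ⇒ sqrt: 4*(-3*x) = 0.
Step 3. [4*(-3*x) = 0] LHS = 4·(…); ÷4 both sides. So div: -3*x = 0.
Step 4. [-3*x = 0] divide by the outer -3. So div: x = 0.

Answer: x ∈ {0}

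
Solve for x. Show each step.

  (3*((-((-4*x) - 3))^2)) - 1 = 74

Step 1. [(3*((-((-4*x) - 3))^2)) - 1 = 74] the outer -1 inverts by adding 1. So sub: 3*((-((-4*x) - 3))^2) = 75.
Step 2. [3*((-((-4*x) - 3))^2) = 75] 3·(inner) — divide through by 3, so div: (-((-4*x) - 3))^2 = 25.
Step 3. [(-((-4*x) - 3))^2 = 25] √ both sides: 25 ≥ 0 gives two branches, so sqrt: -((-4*x) - 3) = 5 or -5.
Step 4. [-((-4*x) - 3) = 5 or -5] LHS negated; negate both sides ⇒ neg: (-4*x) - 3 = -5 or 5.
Step 5. [(-4*x) - 3 = -5 or 5] peel the -3: add 3 from each side ⇒ sub: -4*x = -2 or 8.
Step 6. [-4*x = -2 or 8] divide by the outer -4. So div: x = 1/2 or -2.

Answer: x ∈ {-2, 1/2}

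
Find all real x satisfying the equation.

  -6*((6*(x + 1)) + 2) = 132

Step 1. [-6*((6*(x + 1)) + 2) = 132] divide by the outer -6 ⇒ div: (6*(x + 1)) + 2 = -22.
Step 2. [(6*(x + 1)) + 2 = -22] the outer +2 inverts by subtracting 2, so sub: 6*(x + 1) = -24.
Step 3. [6*(x + 1) = -24] 6 out front; divide by 6. So div: x + 1 = -4.
Step 4. [x + 1 = -4] peel the +1: subtract 1 from each side, so sub: x = -5.

Answer: x ∈ {-5}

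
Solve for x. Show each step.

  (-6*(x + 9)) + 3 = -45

Step 1. [(-6*(x + 9)) + 3 = -45] +3 is outermost — subtract 3 both sides. So sub: -6*(x + 9) = -48.
Step 2. [-6*(x + 9) = -48] -6·(inner) — divide through by -6 ⇒ div: x + 9 = 8.
Step 3. [x + 9 = 8] the outer +9 inverts by subtracting 9, so sub: x = -1.

Answer: x ∈ {-1}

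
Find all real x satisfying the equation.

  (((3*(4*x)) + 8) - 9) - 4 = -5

Step 1. [(((3*(4*x)) + 8) - 9) - 4 = -5] peel the -4: add 4 from each side, so sub: ((3*(4*x)) + 8) - 9 = -1.
Step 2. [((3*(4*x)) + 8) - 9 = -1] the outer -9 inverts by adding 9, so sub: (3*(4*x)) + 8 = 8.
Step 3. [(3*(4*x)) + 8 = 8] the outer +8 inverts by subtracting 8 ⇒ sub: 3*(4*x) = 0.
Step 4. [3*(4*x) = 0] 3 out front; divide by 3 ⇒ div: 4*x = 0.
Step 5. [4*x = 0] 4 out front; divide by 4 ⇒ div: x = 0.

Answer: x ∈ {0}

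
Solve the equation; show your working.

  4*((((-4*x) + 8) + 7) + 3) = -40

Step 1. [4*((((-4*x) + 8) + 7) + 3) = -40] divide by the outer 4. So div: (((-4*x) + 8) + 7) + 3 = -10.
Step 2. [(((-4*x) + 8) + 7) + 3 = -10] 3 comes off first (subtract 3). So sub: ((-4*x) + 8) + 7 = -13.
Step 3. [((-4*x) + 8) + 7 = -13] subtract 7: x sits inside (… + 7), so sub: (-4*x) + 8 = -20.
Step 4. [(-4*x) + 8 = -20] -4 divides every term; factor it out. So factor: x - 2 = 5.
Step 5. [x - 2 = 5] peel the -2: add 2 from each side, so sub: x = 7.

Answer: x ∈ {7}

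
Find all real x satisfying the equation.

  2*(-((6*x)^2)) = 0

Step 1. [2*(-((6*x)^2)) = 0] 2 out front; divide by 2 ⇒ div: -((6*x)^2) = 0.
Step 2. [-((6*x)^2) = 0] flip signs both sides, so neg: (6*x)^2 = 0.
Step 3. [(6*x)^2 = 0] √ both sides: 0 ≥ 0 gives two branches ⇒ sqrt: 6*x = 0.
Step 4. [6*x = 0] divide by the outer 6 ⇒ div: x = 0.

Answer: x ∈ {0}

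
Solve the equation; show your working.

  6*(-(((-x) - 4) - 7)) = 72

Step 1. [6*(-(((-x) - 4) - 7)) = 72] 6 out front; divide by 6, so div: -(((-x) - 4) - 7) = 12.
Step 2. [-(((-x) - 4) - 7) = 12] flip signs both sides, so neg: ((-x) - 4) - 7 = -12.
Step 3. [((-x) - 4) - 7 = -12] peel the -7: add 7 from each side, so sub: (-x) - 4 = -5.
Step 4. [(-x) - 4 = -5] -4 is outermost — add 4 both sides. So sub: -x = -1.
Step 5. [-x = -1] flip signs both sides ⇒ neg: x = 1.

Answer: x ∈ {1}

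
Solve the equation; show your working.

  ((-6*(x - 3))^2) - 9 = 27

Step 1. [((-6*(x - 3))^2) - 9 = 27] the outer -9 inverts by adding 9, so sub: (-6*(x - 3))^2 = 36.
Step 2. [(-6*(x - 3))^2 = 36] √ both sides: 36 ≥ 0 gives two branches. So sqrt: -6*(x - 3) = 6 or -6.
Step 3. [-6*(x - 3) = 6 or -6] LHS = -6·(…); ÷-6 both sides, so div: x - 3 = -1 or 1.
Step 4. [x - 3 = -1 or 1] -3 is outermost — add 3 both sides. So sub: x = 2 or 4.

Answer: x ∈ {2, 4}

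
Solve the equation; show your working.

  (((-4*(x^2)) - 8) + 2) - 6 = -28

Step 1. [(((-4*(x^2)) - 8) + 2) - 6 = -28] the outer -6 inverts by adding 6 ⇒ sub: ((-4*(x^2)) - 8) + 2 = -22.
Step 2. [((-4*(x^2)) - 8) + 2 = -22] +2 is outermost — subtract 2 both sides. So sub: (-4*(x^2)) - 8 = -24.
Step 3. [(-4*(x^2)) - 8 = -24] common factor -4 (LHS and -24) — divide through, so factor: (x^2) + 2 = 6.
Step 4. [(x^2) + 2 = 6] the outer +2 inverts by subtracting 2, so sub: x^2 = 4.
Step 5. [x^2 = 4] √ both sides: 4 ≥ 0 gives two branches, so sqrt: x = 2 or -2.

Answer: x ∈ {-2, 2}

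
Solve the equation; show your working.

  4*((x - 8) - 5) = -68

Step 1. [4*((x - 8) - 5) = -68] 4 out front; divide by 4 ⇒ div: (x - 8) - 5 = -17.
Step 2. [(x - 8) - 5 = -17] -5 is outermost — add 5 both sides. So sub: x - 8 = -12.
Step 3. [x - 8 = -12] -8 is outermost — add 8 both sides. So sub: x = -4.

Answer: x ∈ {-4}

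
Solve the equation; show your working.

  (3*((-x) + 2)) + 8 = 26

Step 1. [(3*((-x) + 2)) + 8 = 26] subtract 8: x sits inside (… + 8), so sub: 3*((-x) + 2) = 18.
Step 2. [3*((-x) + 2) = 18] 3·(inner) — divide through by 3, so div: (-x) + 2 = 6.
Step 3. [(-x) + 2 = 6] peel the +2: subtract 2 from each side ⇒ sub: -x = 4.
Step 4. [-x = 4] leading − — multiply by −1, so neg: x = -4.

Answer: x ∈ {-4}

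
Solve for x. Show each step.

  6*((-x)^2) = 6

Step 1. [6*((-x)^2) = 6] divide by the outer 6. So div: (-x)^2 = 1.
Step 2. [(-x)^2 = 1] LHS squared, RHS 1 ≥ 0: apply √ (±), so sqrt: -x = 1 or -1.
Step 3. [-x = 1 or -1] flip signs both sides, so neg: x = -1 or 1.

Answer: x ∈ {-1, 1}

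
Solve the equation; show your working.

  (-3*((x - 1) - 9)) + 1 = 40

Step 1. [(-3*((x - 1) - 9)) + 1 = 40] 1 comes off first (subtract 1). So sub: -3*((x - 1) - 9) = 39.
Step 2. [-3*((x - 1) - 9) = 39] -3 out front; divide by -3, so div: (x - 1) - 9 = -13.
Step 3. [(x - 1) - 9 = -13] add 9: x sits inside (… - 9). So sub: x - 1 = -4.
Step 4. [x - 1 = -4] add 1: x sits inside (… - 1). So sub: x = -3.

Answer: x ∈ {-3}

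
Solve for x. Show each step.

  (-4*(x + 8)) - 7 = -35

Step 1. [(-4*(x + 8)) - 7 = -35] peel the -7: add 7 from each side ⇒ sub: -4*(x + 8) = -28.
Step 2. [-4*(x + 8) = -28] divide by the outer -4 ⇒ div: x + 8 = 7.
Step 3. [x + 8 = 7] subtract 8: x sits inside (… + 8) ⇒ sub: x = -1.

Answer: x ∈ {-1}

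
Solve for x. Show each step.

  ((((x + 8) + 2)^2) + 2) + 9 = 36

Step 1. [((((x + 8) + 2)^2) + 2) + 9 = 36] the outer +9 inverts by subtracting 9 ⇒ sub: (((x + 8) + 2)^2) + 2 = 27.
Step 2. [(((x + 8) + 2)^2) + 2 = 27] the outer +2 inverts by subtracting 2. So sub: ((x + 8) + 2)^2 = 25.
Step 3. [((x + 8) + 2)^2 = 25] LHS squared, RHS 25 ≥ 0: apply √ (±) ⇒ sqrt: (x + 8) + 2 = 5 or -5.
Step 4. [(x + 8) + 2 = 5 or -5] peel the +2: subtract 2 from each side, so sub: x + 8 = 3 or -7.
Step 5. [x + 8 = 3 or -7] peel the +8: subtract 8 from each side. So sub: x = -5 or -15.

Answer: x ∈ {-15, -5}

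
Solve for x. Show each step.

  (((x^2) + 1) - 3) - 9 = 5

Step 1. [(((x^2) + 1) - 3) - 9 = 5] peel the -9: add 9 from each side. So sub: ((x^2) + 1) - 3 = 14.
Step 2. [((x^2) + 1) - 3 = 14] peel the -3: add 3 from each side, so sub: (x^2) + 1 = 17.
Step 3. [(x^2) + 1 = 17] subtract 1: x sits inside (… + 1). So sub: x^2 = 16.
Step 4. [x^2 = 16] √ both sides: 16 ≥ 0 gives two branches, so sqrt: x = 4 or -4.

Answer: x ∈ {-4, 4}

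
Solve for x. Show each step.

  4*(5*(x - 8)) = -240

Step 1. [4*(5*(x - 8)) = -240] 4 out front; divide by 4 ⇒ div: 5*(x - 8) = -60.
Step 2. [5*(x - 8) = -60] leading coefficient 5: divide by 5 ⇒ div: x - 8 = -12.
Step 3. [x - 8 = -12] -8 is outermost — add 8 both sides ⇒ sub: x = -4.

Answer: x ∈ {-4}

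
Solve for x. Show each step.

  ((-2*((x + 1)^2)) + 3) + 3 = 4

Step 1. [((-2*((x + 1)^2)) + 3) + 3 = 4] 3 comes off first (subtract 3), so sub: (-2*((x + 1)^2)) + 3 = 1.
Step 2. [(-2*((x + 1)^2)) + 3 = 1] +3 is outermost — subtract 3 both sides. So sub: -2*((x + 1)^2) = -2.
Step 3. [-2*((x + 1)^2) = -2] LHS = -2·(…); ÷-2 both sides, so div: (x + 1)^2 = 1.
Step 4. [(x + 1)^2 = 1] 1 ≥ 0, LHS is (·)² — take ±√. So sqrt: x + 1 = 1 or -1.
Step 5. [x + 1 = 1 or -1] subtract 1: x sits inside (… + 1). So sub: x = 0 or -2.

Answer: x ∈ {-2, 0}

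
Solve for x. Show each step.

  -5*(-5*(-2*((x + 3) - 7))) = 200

Step 1. [-5*(-5*(-2*((x + 3) - 7))) = 200] leading coefficient -5: divide by -5 ⇒ div: -5*(-2*((x + 3) - 7)) = -40.
Step 2. [-5*(-2*((x + 3) - 7)) = -40] leading coefficient -5: divide by -5. So div: -2*((x + 3) - 7) = 8.
Step 3. [-2*((x + 3) - 7) = 8] -2·(inner) — divide through by -2 ⇒ div: (x + 3) - 7 = -4.
Step 4. [(x + 3) - 7 = -4] the outer -7 inverts by adding 7 ⇒ sub: x + 3 = 3.
Step 5. [x + 3 = 3] subtract 3: x sits inside (… + 3) ⇒ sub: x = 0.

Answer: x ∈ {0}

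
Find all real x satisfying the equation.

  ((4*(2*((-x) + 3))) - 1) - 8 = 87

Step 1. [((4*(2*((-x) + 3))) - 1) - 8 = 87] add 8: x sits inside (… - 8), so sub: (4*(2*((-x) + 3))) - 1 = 95.
Step 2. [(4*(2*((-x) + 3))) - 1 = 95] peel the -1: add 1 from each side, so sub: 4*(2*((-x) + 3)) = 96.
Step 3. [4*(2*((-x) + 3)) = 96] 4 out front; divide by 4 ⇒ div: 2*((-x) + 3) = 24.
Step 4. [2*((-x) + 3) = 24] 2 out front; divide by 2. So div: (-x) + 3 = 12.
Step 5. [(-x) + 3 = 12] peel the +3: subtract 3 from each side, so sub: -x = 9.
Step 6. [-x = 9] leading − — multiply by −1 ⇒ neg: x = -9.

Answer: x ∈ {-9}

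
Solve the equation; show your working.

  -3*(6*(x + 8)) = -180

Step 1. [-3*(6*(x + 8)) = -180] LHS = -3·(…); ÷-3 both sides ⇒ div: 6*(x + 8) = 60.
Step 2. [6*(x + 8) = 60] divide by the outer 6, so div: x + 8 = 10.
Step 3. [x + 8 = 10] subtract 8: x sits inside (… + 8), so sub: x = 2.

Answer: x ∈ {2}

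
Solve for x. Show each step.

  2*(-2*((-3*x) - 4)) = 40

Step 1. [2*(-2*((-3*x) - 4)) = 40] leading coefficient 2: divide by 2. So div: -2*((-3*x) - 4) = 20.
Step 2. [-2*((-3*x) - 4) = 20] divide by the outer -2, so div: (-3*x) - 4 = -10.
Step 3. [(-3*x) - 4 = -10] -4 is outermost — add 4 both sides, so sub: -3*x = -6.
Step 4. [-3*x = -6] -3·(inner) — divide through by -3. So div: x = 2.

Answer: x ∈ {2}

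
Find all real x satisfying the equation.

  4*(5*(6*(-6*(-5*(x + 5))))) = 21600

Step 1. [4*(5*(6*(-6*(-5*(x + 5))))) = 21600] divide by the outer 4. So div: 5*(6*(-6*(-5*(x + 5)))) = 5400.
Step 2. [5*(6*(-6*(-5*(x + 5)))) = 5400] LHS = 5·(…); ÷5 both sides ⇒ div: 6*(-6*(-5*(x + 5))) = 1080.
Step 3. [6*(-6*(-5*(x + 5))) = 1080] LHS = 6·(…); ÷6 both sides. So div: -6*(-5*(x + 5)) = 180.
Step 4. [-6*(-5*(x + 5)) = 180] leading coefficient -6: divide by -6, so div: -5*(x + 5) = -30.
Step 5. [-5*(x + 5) = -30] leading coefficient -5: divide by -5, so div: x + 5 = 6.
Step 6. [x + 5 = 6] the outer +5 inverts by subtracting 5, so sub: x = 1.

Answer: x ∈ {1}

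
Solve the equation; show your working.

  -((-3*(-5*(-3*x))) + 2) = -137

Step 1. [-((-3*(-5*(-3*x))) + 2) = -137] leading − — multiply by −1 ⇒ neg: (-3*(-5*(-3*x))) + 2 = 137.
Step 2. [(-3*(-5*(-3*x))) + 2 = 137] peel the +2: subtract 2 from each side ⇒ sub: -3*(-5*(-3*x)) = 135.
Step 3. [-3*(-5*(-3*x)) = 135] LHS = -3·(…); ÷-3 both sides ⇒ div: -5*(-3*x) = -45.
Step 4. [-5*(-3*x) = -45] -5 out front; divide by -5 ⇒ div: -3*x = 9.
Step 5. [-3*x = 9] LHS = -3·(…); ÷-3 both sides ⇒ div: x = -3.

Answer: x ∈ {-3}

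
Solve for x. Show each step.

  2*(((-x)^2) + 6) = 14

Step 1. [2*(((-x)^2) + 6) = 14] 2·(inner) — divide through by 2 ⇒ div: ((-x)^2) + 6 = 7.
Step 2. [((-x)^2) + 6 = 7] the outer +6 inverts by subtracting 6 ⇒ sub: (-x)^2 = 1.
Step 3. [(-x)^2 = 1] LHS squared, RHS 1 ≥ 0: apply √ (±). So sqrt: -x = 1 or -1.
Step 4. [-x = 1 or -1] flip signs both sides ⇒ neg: x = -1 or 1.

Answer: x ∈ {-1, 1}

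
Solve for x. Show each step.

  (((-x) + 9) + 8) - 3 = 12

Step 1. [(((-x) + 9) + 8) - 3 = 12] -3 is outermost — add 3 both sides ⇒ sub: ((-x) + 9) + 8 = 15.
Step 2. [((-x) + 9) + 8 = 15] +8 is outermost — subtract 8 both sides ⇒ sub: (-x) + 9 = 7.
Step 3. [(-x) + 9 = 7] 9 comes off first (subtract 9). So sub: -x = -2.
Step 4. [-x = -2] flip signs both sides. So neg: x = 2.

Answer: x ∈ {2}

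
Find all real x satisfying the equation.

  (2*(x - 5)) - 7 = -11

Step 1. [(2*(x - 5)) - 7 = -11] peel the -7: add 7 from each side ⇒ sub: 2*(x - 5) = -4.
Step 2. [2*(x - 5) = -4] LHS = 2·(…); ÷2 both sides, so div: x - 5 = -2.
Step 3. [x - 5 = -2] 5 comes off first (add 5) ⇒ sub: x = 3.

Answer: x ∈ {3}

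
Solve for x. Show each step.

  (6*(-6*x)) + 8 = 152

Step 1. [(6*(-6*x)) + 8 = 152] +8 is outermost — subtract 8 both sides. So sub: 6*(-6*x) = 144.
Step 2. [6*(-6*x) = 144] 6·(inner) — divide through by 6. So div: -6*x = 24.
Step 3. [-6*x = 24] -6 out front; divide by -6, so div: x = -4.

Answer: x ∈ {-4}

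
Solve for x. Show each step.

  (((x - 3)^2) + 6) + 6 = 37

Step 1. [(((x - 3)^2) + 6) + 6 = 37] peel the +6: subtract 6 from each side ⇒ sub: ((x - 3)^2) + 6 = 31.
Step 2. [((x - 3)^2) + 6 = 31] subtract 6: x sits inside (… + 6). So sub: (x - 3)^2 = 25.
Step 3. [(x - 3)^2 = 25] √ both sides: 25 ≥ 0 gives two branches ⇒ sqrt: x - 3 = 5 or -5.
Step 4. [x - 3 = 5 or -5] the outer -3 inverts by adding 3, so sub: x = 8 or -2.

Answer: x ∈ {-2, 8}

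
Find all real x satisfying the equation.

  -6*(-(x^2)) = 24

Step 1. [-6*(-(x^2)) = 24] leading coefficient -6: divide by -6, so div: -(x^2) = -4.
Step 2. [-(x^2) = -4] LHS negated; negate both sides. So neg: x^2 = 4.
Step 3. [x^2 = 4] √ both sides: 4 ≥ 0 gives two branches, so sqrt: x = 2 or -2.

Answer: x ∈ {-2, 2}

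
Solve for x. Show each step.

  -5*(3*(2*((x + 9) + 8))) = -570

Step 1. [-5*(3*(2*((x + 9) + 8))) = -570] divide by the outer -5 ⇒ div: 3*(2*((x + 9) + 8)) = 114.
Step 2. [3*(2*((x + 9) + 8)) = 114] LHS = 3·(…); ÷3 both sides, so div: 2*((x + 9) + 8) = 38.
Step 3. [2*((x + 9) + 8) = 38] LHS = 2·(…); ÷2 both sides, so div: (x + 9) + 8 = 19.
Step 4. [(x + 9) + 8 = 19] subtract 8: x sits inside (… + 8), so sub: x + 9 = 11.
Step 5. [x + 9 = 11] peel the +9: subtract 9 from each side. So sub: x = 2.

Answer: x ∈ {2}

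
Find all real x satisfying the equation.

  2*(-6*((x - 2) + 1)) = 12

Step 1. [2*(-6*((x - 2) + 1)) = 12] 2 out front; divide by 2. So div: -6*((x - 2) + 1) = 6.
Step 2. [-6*((x - 2) + 1) = 6] divide by the outer -6, so div: (x - 2) + 1 = -1.
Step 3. [(x - 2) + 1 = -1] 1 comes off first (subtract 1), so sub: x - 2 = -2.
Step 4. [x - 2 = -2] peel the -2: add 2 from each side ⇒ sub: x = 0.

Answer: x ∈ {0}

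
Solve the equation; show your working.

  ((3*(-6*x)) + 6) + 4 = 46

Step 1. [((3*(-6*x)) + 6) + 4 = 46] subtract 4: x sits inside (… + 4) ⇒ sub: (3*(-6*x)) + 6 = 42.
Step 2. [(3*(-6*x)) + 6 = 42] the outer +6 inverts by subtracting 6. So sub: 3*(-6*x) = 36.
Step 3. [3*(-6*x) = 36] 3·(inner) — divide through by 3 ⇒ div: -6*x = 12.
Step 4. [-6*x = 12] LHS = -6·(…); ÷-6 both sides, so div: x = -2.

Answer: x ∈ {-2}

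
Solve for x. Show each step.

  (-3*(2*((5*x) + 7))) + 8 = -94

Step 1. [(-3*(2*((5*x) + 7))) + 8 = -94] peel the +8: subtract 8 from each side. So sub: -3*(2*((5*x) + 7)) = -102.
Step 2. [-3*(2*((5*x) + 7)) = -102] -3 out front; divide by -3, so div: 2*((5*x) + 7) = 34.
Step 3. [2*((5*x) + 7) = 34] 2 out front; divide by 2 ⇒ div: (5*x) + 7 = 17.
Step 4. [(5*x) + 7 = 17] 7 comes off first (subtract 7). So sub: 5*x = 10.
Step 5. [5*x = 10] 5·(inner) — divide through by 5 ⇒ div: x = 2.

Answer: x ∈ {2}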